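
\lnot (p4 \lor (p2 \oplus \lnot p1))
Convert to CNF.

\lnot (p4 \lor (p2 \oplus \lnot p1))
⇔ \lnot (p4 \lor ((p2 \lor \lnot p1) \land \lnot (p2 \land \lnot p1)))   (expand \oplus)
⇔ \lnot p4 \land \lnot ((p2 \lor \lnot p1) \land \lnot (p2 \land \lnot p1))   (De Morgan)
⇔ \lnot p4 \land (\lnot (p2 \lor \lnot p1) \lor \lnot \lnot (p2 \land \lnot p1))   (De Morgan)
⇔ \lnot p4 \land ((\lnot p2 \land \lnot \lnot p1) \lor \lnot \lnot (p2 \land \lnot p1))   (De Morgan)
⇔ \lnot p4 \land ((\lnot p2 \land p1) \lor \lnot \lnot (p2 \land \lnot p1))   (double negation)
⇔ \lnot p4 \land ((\lnot p2 \land p1) \lor (p2 \land \lnot p1))   (double negation)
⇔ \lnot p4 \land (\lnot p2 \lor p2) \land (\lnot p2 \lor \lnot p1) \land (p1 \lor p2) \land (p1 \lor \lnot p1)   (distribute \lor over \land)
⇔ \lnot p4 \land (\lnot p2 \lor \lnot p1) \land (p1 \lor p2)   (simplify)

\lnot p4 \land (\lnot p2 \lor \lnot p1) \land (p1 \lor p2)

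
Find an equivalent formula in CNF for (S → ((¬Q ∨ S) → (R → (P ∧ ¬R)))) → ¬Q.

(S → ((¬Q ∨ S) → (R → (P ∧ ¬R)))) → ¬Q
≡ ¬(S → ((¬Q ∨ S) → (R → (P ∧ ¬R)))) ∨ ¬Q   [eliminate →]
≡ ¬(¬S ∨ ((¬Q ∨ S) → (R → (P ∧ ¬R)))) ∨ ¬Q   [eliminate →]
≡ ¬(¬S ∨ ¬(¬Q ∨ S) ∨ (R → (P ∧ ¬R))) ∨ ¬Q   [eliminate →]
≡ ¬(¬S ∨ ¬(¬Q ∨ S) ∨ ¬R ∨ (P ∧ ¬R)) ∨ ¬Q   [eliminate →]
≡ (¬¬S ∧ ¬¬(¬Q ∨ S) ∧ ¬¬R ∧ ¬(P ∧ ¬R)) ∨ ¬Q   [De Morgan]
≡ (S ∧ ¬¬(¬Q ∨ S) ∧ ¬¬R ∧ ¬(P ∧ ¬R)) ∨ ¬Q   [double negation]
≡ (S ∧ (¬Q ∨ S) ∧ ¬¬R ∧ ¬(P ∧ ¬R)) ∨ ¬Q   [double negation]
≡ (S ∧ (¬Q ∨ S) ∧ R ∧ ¬(P ∧ ¬R)) ∨ ¬Q   [double negation]
≡ (S ∧ (¬Q ∨ S) ∧ R ∧ (¬P ∨ ¬¬R)) ∨ ¬Q   [De Morgan]
≡ (S ∧ (¬Q ∨ S) ∧ R ∧ (¬P ∨ R)) ∨ ¬Q   [double negation]
≡ (S ∨ ¬Q) ∧ (¬Q ∨ S ∨ ¬Q) ∧ (R ∨ ¬Q) ∧ (¬P ∨ R ∨ ¬Q)   [distribute ∨ over ∧]
≡ (S ∨ ¬Q) ∧ (R ∨ ¬Q)   [simplify]

(S ∨ ¬Q) ∧ (R ∨ ¬Q)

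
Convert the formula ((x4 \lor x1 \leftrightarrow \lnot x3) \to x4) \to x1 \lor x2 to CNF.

(x3 \lor x4 \lor x1 \lor x2) \land (\lnot x4 \lor x1 \lor x2)

((x4 \lor x1 \leftrightarrow \lnot x3) \to x4) \to x1 \lor x2
≡ \lnot ((x4 \lor x1 \leftrightarrow \lnot x3) \to x4) \lor x1 \lor x2   [eliminate \to]
≡ \lnot (\lnot (x4 \lor x1 \leftrightarrow \lnot x3) \lor x4) \lor x1 \lor x2   [eliminate \to]
≡ \lnot (\lnot ((x4 \lor x1 \to \lnot x3) \land (\lnot x3 \to x4 \lor x1)) \lor x4) \lor x1 \lor x2   [eliminate \leftrightarrow]
≡ \lnot (\lnot ((\lnot (x4 \lor x1) \lor \lnot x3) \land (\lnot x3 \to x4 \lor x1)) \lor x4) \lor x1 \lor x2   [eliminate \to]
≡ \lnot (\lnot ((\lnot (x4 \lor x1) \lor \lnot x3) \land (\lnot \lnot x3 \lor x4 \lor x1)) \lor x4) \lor x1 \lor x2   [eliminate \to]
≡ \lnot \lnot ((\lnot (x4 \lor x1) \lor \lnot x3) \land (\lnot \lnot x3 \lor x4 \lor x1)) \land \lnot x4 \lor x1 \lor x2   [De Morgan]
≡ (\lnot (x4 \lor x1) \lor \lnot x3) \land (\lnot \lnot x3 \lor x4 \lor x1) \land \lnot x4 \lor x1 \lor x2   [double negation]
≡ (\lnot x4 \land \lnot x1 \lor \lnot x3) \land (\lnot \lnot x3 \lor x4 \lor x1) \land \lnot x4 \lor x1 \lor x2   [De Morgan]
≡ (\lnot x4 \land \lnot x1 \lor \lnot x3) \land (x3 \lor x4 \lor x1) \land \lnot x4 \lor x1 \lor x2   [double negation]
≡ (\lnot x4 \lor \lnot x3 \lor x1 \lor x2) \land (\lnot x1 \lor \lnot x3 \lor x1 \lor x2) \land (x3 \lor x4 \lor x1 \lor x1 \lor x2) \land (\lnot x4 \lor x1 \lor x2)   [distribute \lor over \land]
≡ (x3 \lor x4 \lor x1 \lor x2) \land (\lnot x4 \lor x1 \lor x2)   [simplify]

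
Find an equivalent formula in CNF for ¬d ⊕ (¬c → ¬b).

¬d ⊕ (¬c → ¬b)
= (¬d ∨ (¬c → ¬b)) ∧ ¬(¬d ∧ (¬c → ¬b))
= (¬d ∨ ¬¬c ∨ ¬b) ∧ ¬(¬d ∧ (¬c → ¬b))
= (¬d ∨ ¬¬c ∨ ¬b) ∧ ¬(¬d ∧ (¬¬c ∨ ¬b))
= (¬d ∨ c ∨ ¬b) ∧ ¬(¬d ∧ (¬¬c ∨ ¬b))
= (¬d ∨ c ∨ ¬b) ∧ (¬¬d ∨ ¬(¬¬c ∨ ¬b))
= (¬d ∨ c ∨ ¬b) ∧ (d ∨ ¬(¬¬c ∨ ¬b))
= (¬d ∨ c ∨ ¬b) ∧ (d ∨ (¬¬¬c ∧ ¬¬b))
= (¬d ∨ c ∨ ¬b) ∧ (d ∨ (¬c ∧ ¬¬b))
= (¬d ∨ c ∨ ¬b) ∧ (d ∨ (¬c ∧ b))
= (¬d ∨ c ∨ ¬b) ∧ (d ∨ ¬c) ∧ (d ∨ b)

(¬d ∨ c ∨ ¬b) ∧ (d ∨ ¬c) ∧ (d ∨ b)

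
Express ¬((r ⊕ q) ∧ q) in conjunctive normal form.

¬((r ⊕ q) ∧ q)
≡ ¬((r ∨ q) ∧ ¬(r ∧ q) ∧ q)
≡ ¬(r ∨ q) ∨ ¬¬(r ∧ q) ∨ ¬q
≡ (¬r ∧ ¬q) ∨ ¬¬(r ∧ q) ∨ ¬q
≡ (¬r ∧ ¬q) ∨ (r ∧ q) ∨ ¬q
≡ (¬r ∨ r ∨ ¬q) ∧ (¬r ∨ q ∨ ¬q) ∧ (¬q ∨ r ∨ ¬q) ∧ (¬q ∨ q ∨ ¬q)
≡ ¬q ∨ r

¬q ∨ r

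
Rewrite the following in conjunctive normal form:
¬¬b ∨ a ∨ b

b ∨ a

¬¬b ∨ a ∨ b
≡ b ∨ a ∨ b   (double negation)
≡ b ∨ a   (simplify)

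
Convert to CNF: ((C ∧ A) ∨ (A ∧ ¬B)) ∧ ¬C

(C ∨ ¬B) ∧ A ∧ ¬C

((C ∧ A) ∨ (A ∧ ¬B)) ∧ ¬C
= (C ∨ A) ∧ (C ∨ ¬B) ∧ (A ∨ A) ∧ (A ∨ ¬B) ∧ ¬C   (distribute ∨ over ∧)
= (C ∨ ¬B) ∧ A ∧ ¬C   (simplify)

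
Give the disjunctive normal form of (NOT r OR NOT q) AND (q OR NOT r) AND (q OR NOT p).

(NOT r AND q) OR (NOT r AND NOT p)

(NOT r OR NOT q) AND (q OR NOT r) AND (q OR NOT p)
≡ (NOT r AND q AND q) OR (NOT r AND q AND NOT p) OR (NOT r AND NOT r AND q) OR (NOT r AND NOT r AND NOT p) OR (NOT q AND q AND q) OR (NOT q AND q AND NOT p) OR (NOT q AND NOT r AND q) OR (NOT q AND NOT r AND NOT p)
≡ (NOT r AND q) OR (NOT r AND NOT p)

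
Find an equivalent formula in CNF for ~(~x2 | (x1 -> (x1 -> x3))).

~(~x2 | (x1 -> (x1 -> x3)))
= ~(~x2 | ~x1 | (x1 -> x3))
= ~(~x2 | ~x1 | ~x1 | x3)
= ~~x2 & ~~x1 & ~~x1 & ~x3
= x2 & ~~x1 & ~~x1 & ~x3
= x2 & x1 & ~~x1 & ~x3
= x2 & x1 & x1 & ~x3
= x2 & x1 & ~x3

x2 & x1 & ~x3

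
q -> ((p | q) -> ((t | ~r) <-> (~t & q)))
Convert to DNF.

q -> ((p | q) -> ((t | ~r) <-> (~t & q)))
⇔ ~q | ((p | q) -> ((t | ~r) <-> (~t & q)))   (eliminate ->)
⇔ ~q | ~(p | q) | ((t | ~r) <-> (~t & q))   (eliminate ->)
⇔ ~q | ~(p | q) | (((t | ~r) -> (~t & q)) & ((~t & q) -> (t | ~r)))   (eliminate <->)
⇔ ~q | ~(p | q) | ((~(t | ~r) | (~t & q)) & ((~t & q) -> (t | ~r)))   (eliminate ->)
⇔ ~q | ~(p | q) | ((~(t | ~r) | (~t & q)) & (~(~t & q) | t | ~r))   (eliminate ->)
⇔ ~q | (~p & ~q) | ((~(t | ~r) | (~t & q)) & (~(~t & q) | t | ~r))   (De Morgan)
⇔ ~q | (~p & ~q) | (((~t & ~~r) | (~t & q)) & (~(~t & q) | t | ~r))   (De Morgan)
⇔ ~q | (~p & ~q) | (((~t & r) | (~t & q)) & (~(~t & q) | t | ~r))   (double negation)
⇔ ~q | (~p & ~q) | (((~t & r) | (~t & q)) & (~~t | ~q | t | ~r))   (De Morgan)
⇔ ~q | (~p & ~q) | (((~t & r) | (~t & q)) & (t | ~q | t | ~r))   (double negation)
⇔ ~q | (~p & ~q) | (~t & r & t) | (~t & r & ~q) | (~t & r & t) | (~t & r & ~r) | (~t & q & t) | (~t & q & ~q) | (~t & q & t) | (~t & q & ~r)   (distribute & over |)
⇔ ~q | (~t & q & ~r)   (simplify)

~q | (~t & q & ~r)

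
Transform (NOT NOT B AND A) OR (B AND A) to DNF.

(NOT NOT B AND A) OR (B AND A)
= (B AND A) OR (B AND A)   — double negation
= B AND A   — simplify

B AND A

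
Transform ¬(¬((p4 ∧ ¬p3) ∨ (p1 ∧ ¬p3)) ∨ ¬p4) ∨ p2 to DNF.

(p4 ∧ ¬p3) ∨ p2

¬(¬((p4 ∧ ¬p3) ∨ (p1 ∧ ¬p3)) ∨ ¬p4) ∨ p2
≡ (¬¬((p4 ∧ ¬p3) ∨ (p1 ∧ ¬p3)) ∧ ¬¬p4) ∨ p2   (De Morgan)
≡ (((p4 ∧ ¬p3) ∨ (p1 ∧ ¬p3)) ∧ ¬¬p4) ∨ p2   (double negation)
≡ (((p4 ∧ ¬p3) ∨ (p1 ∧ ¬p3)) ∧ p4) ∨ p2   (double negation)
≡ (p4 ∧ ¬p3 ∧ p4) ∨ (p1 ∧ ¬p3 ∧ p4) ∨ p2   (distribute ∧ over ∨)
≡ (p4 ∧ ¬p3) ∨ p2   (simplify)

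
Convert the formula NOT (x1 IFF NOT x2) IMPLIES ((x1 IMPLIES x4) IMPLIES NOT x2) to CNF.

NOT (x1 IFF NOT x2) IMPLIES ((x1 IMPLIES x4) IMPLIES NOT x2)
= NOT NOT (x1 IFF NOT x2) OR ((x1 IMPLIES x4) IMPLIES NOT x2)   (eliminate IMPLIES)
= NOT NOT ((x1 IMPLIES NOT x2) AND (NOT x2 IMPLIES x1)) OR ((x1 IMPLIES x4) IMPLIES NOT x2)   (eliminate IFF)
= NOT NOT ((NOT x1 OR NOT x2) AND (NOT x2 IMPLIES x1)) OR ((x1 IMPLIES x4) IMPLIES NOT x2)   (eliminate IMPLIES)
= NOT NOT ((NOT x1 OR NOT x2) AND (NOT NOT x2 OR x1)) OR ((x1 IMPLIES x4) IMPLIES NOT x2)   (eliminate IMPLIES)
= NOT NOT ((NOT x1 OR NOT x2) AND (NOT NOT x2 OR x1)) OR NOT (x1 IMPLIES x4) OR NOT x2   (eliminate IMPLIES)
= NOT NOT ((NOT x1 OR NOT x2) AND (NOT NOT x2 OR x1)) OR NOT (NOT x1 OR x4) OR NOT x2   (eliminate IMPLIES)
= ((NOT x1 OR NOT x2) AND (NOT NOT x2 OR x1)) OR NOT (NOT x1 OR x4) OR NOT x2   (double negation)
= ((NOT x1 OR NOT x2) AND (x2 OR x1)) OR NOT (NOT x1 OR x4) OR NOT x2   (double negation)
= ((NOT x1 OR NOT x2) AND (x2 OR x1)) OR (NOT NOT x1 AND NOT x4) OR NOT x2   (De Morgan)
= ((NOT x1 OR NOT x2) AND (x2 OR x1)) OR (x1 AND NOT x4) OR NOT x2   (double negation)
= (NOT x1 OR NOT x2 OR x1 OR NOT x2) AND (NOT x1 OR NOT x2 OR NOT x4 OR NOT x2) AND (x2 OR x1 OR x1 OR NOT x2) AND (x2 OR x1 OR NOT x4 OR NOT x2)   (distribute OR over AND)
= NOT x1 OR NOT x2 OR NOT x4   (simplify)

NOT x1 OR NOT x2 OR NOT x4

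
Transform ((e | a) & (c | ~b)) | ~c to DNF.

(e & c) | (e & ~b) | (a & c) | (a & ~b) | ~c

((e | a) & (c | ~b)) | ~c
≡ (e & c) | (e & ~b) | (a & c) | (a & ~b) | ~c   [distribute & over |]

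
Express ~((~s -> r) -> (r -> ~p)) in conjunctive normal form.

~((~s -> r) -> (r -> ~p))
≡ ~(~(~s -> r) | (r -> ~p))   (eliminate ->)
≡ ~(~(~~s | r) | (r -> ~p))   (eliminate ->)
≡ ~(~(~~s | r) | ~r | ~p)   (eliminate ->)
≡ ~~(~~s | r) & ~~r & ~~p   (De Morgan)
≡ (~~s | r) & ~~r & ~~p   (double negation)
≡ (s | r) & ~~r & ~~p   (double negation)
≡ (s | r) & r & ~~p   (double negation)
≡ (s | r) & r & p   (double negation)
≡ r & p   (simplify)

r & p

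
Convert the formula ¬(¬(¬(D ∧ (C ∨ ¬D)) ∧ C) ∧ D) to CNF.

¬(¬(¬(D ∧ (C ∨ ¬D)) ∧ C) ∧ D)
≡ ¬¬(¬(D ∧ (C ∨ ¬D)) ∧ C) ∨ ¬D   [De Morgan]
≡ (¬(D ∧ (C ∨ ¬D)) ∧ C) ∨ ¬D   [double negation]
≡ ((¬D ∨ ¬(C ∨ ¬D)) ∧ C) ∨ ¬D   [De Morgan]
≡ ((¬D ∨ (¬C ∧ ¬¬D)) ∧ C) ∨ ¬D   [De Morgan]
≡ ((¬D ∨ (¬C ∧ D)) ∧ C) ∨ ¬D   [double negation]
≡ (¬D ∨ ¬C ∨ ¬D) ∧ (¬D ∨ D ∨ ¬D) ∧ (C ∨ ¬D)   [distribute ∨ over ∧]
≡ (¬D ∨ ¬C) ∧ (C ∨ ¬D)   [simplify]

(¬D ∨ ¬C) ∧ (C ∨ ¬D)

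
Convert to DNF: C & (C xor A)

C & (C xor A)
= C & ((C & ~A) | (~C & A))   — expand xor
= (C & C & ~A) | (C & ~C & A)   — distribute & over |
= C & ~A   — simplify

C & ~A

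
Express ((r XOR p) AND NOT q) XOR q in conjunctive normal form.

(r OR p OR q) AND (NOT r OR NOT p OR q)

((r XOR p) AND NOT q) XOR q
= (((r XOR p) AND NOT q) OR q) AND NOT ((r XOR p) AND NOT q AND q)   (expand XOR)
= (((r OR p) AND NOT (r AND p) AND NOT q) OR q) AND NOT ((r XOR p) AND NOT q AND q)   (expand XOR)
= (((r OR p) AND NOT (r AND p) AND NOT q) OR q) AND NOT ((r OR p) AND NOT (r AND p) AND NOT q AND q)   (expand XOR)
= (((r OR p) AND (NOT r OR NOT p) AND NOT q) OR q) AND NOT ((r OR p) AND NOT (r AND p) AND NOT q AND q)   (De Morgan)
= (((r OR p) AND (NOT r OR NOT p) AND NOT q) OR q) AND (NOT (r OR p) OR NOT NOT (r AND p) OR NOT NOT q OR NOT q)   (De Morgan)
= (((r OR p) AND (NOT r OR NOT p) AND NOT q) OR q) AND ((NOT r AND NOT p) OR NOT NOT (r AND p) OR NOT NOT q OR NOT q)   (De Morgan)
= (((r OR p) AND (NOT r OR NOT p) AND NOT q) OR q) AND ((NOT r AND NOT p) OR (r AND p) OR NOT NOT q OR NOT q)   (double negation)
= (((r OR p) AND (NOT r OR NOT p) AND NOT q) OR q) AND ((NOT r AND NOT p) OR (r AND p) OR q OR NOT q)   (double negation)
= (r OR p OR q) AND (NOT r OR NOT p OR q) AND (NOT q OR q) AND (NOT r OR r OR q OR NOT q) AND (NOT r OR p OR q OR NOT q) AND (NOT p OR r OR q OR NOT q) AND (NOT p OR p OR q OR NOT q)   (distribute OR over AND)
= (r OR p OR q) AND (NOT r OR NOT p OR q)   (simplify)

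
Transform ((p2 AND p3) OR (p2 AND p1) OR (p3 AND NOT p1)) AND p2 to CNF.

(p3 OR p1) AND p2

((p2 AND p3) OR (p2 AND p1) OR (p3 AND NOT p1)) AND p2
≡ (p2 OR p2 OR p3) AND (p2 OR p2 OR NOT p1) AND (p2 OR p1 OR p3) AND (p2 OR p1 OR NOT p1) AND (p3 OR p2 OR p3) AND (p3 OR p2 OR NOT p1) AND (p3 OR p1 OR p3) AND (p3 OR p1 OR NOT p1) AND p2   [distribute OR over AND]
≡ (p3 OR p1) AND p2   [simplify]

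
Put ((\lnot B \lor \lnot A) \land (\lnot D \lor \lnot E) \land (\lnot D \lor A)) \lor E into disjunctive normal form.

((\lnot B \lor \lnot A) \land (\lnot D \lor \lnot E) \land (\lnot D \lor A)) \lor E
≡ (\lnot B \land \lnot D \land \lnot D) \lor (\lnot B \land \lnot D \land A) \lor (\lnot B \land \lnot E \land \lnot D) \lor (\lnot B \land \lnot E \land A) \lor (\lnot A \land \lnot D \land \lnot D) \lor (\lnot A \land \lnot D \land A) \lor (\lnot A \land \lnot E \land \lnot D) \lor (\lnot A \land \lnot E \land A) \lor E   — distribute \land over \lor
≡ (\lnot B \land \lnot D) \lor (\lnot B \land \lnot E \land A) \lor (\lnot A \land \lnot D) \lor E   — simplify

(\lnot B \land \lnot D) \lor (\lnot B \land \lnot E \land A) \lor (\lnot A \land \lnot D) \lor E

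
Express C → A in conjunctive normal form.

¬C ∨ A

C → A
≡ ¬C ∨ A   (eliminate →)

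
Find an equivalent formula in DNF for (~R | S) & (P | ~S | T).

(~R & P) | (~R & ~S) | (~R & T) | (S & P) | (S & T)

(~R | S) & (P | ~S | T)
= (~R & P) | (~R & ~S) | (~R & T) | (S & P) | (S & ~S) | (S & T)   [distribute & over |]
= (~R & P) | (~R & ~S) | (~R & T) | (S & P) | (S & T)   [simplify]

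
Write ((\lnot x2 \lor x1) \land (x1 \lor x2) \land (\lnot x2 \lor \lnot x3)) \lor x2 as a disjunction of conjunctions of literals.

(\lnot x2 \land x1) \lor (x1 \land \lnot x3) \lor x2

((\lnot x2 \lor x1) \land (x1 \lor x2) \land (\lnot x2 \lor \lnot x3)) \lor x2
≡ (\lnot x2 \land x1 \land \lnot x2) \lor (\lnot x2 \land x1 \land \lnot x3) \lor (\lnot x2 \land x2 \land \lnot x2) \lor (\lnot x2 \land x2 \land \lnot x3) \lor (x1 \land x1 \land \lnot x2) \lor (x1 \land x1 \land \lnot x3) \lor (x1 \land x2 \land \lnot x2) \lor (x1 \land x2 \land \lnot x3) \lor x2
≡ (\lnot x2 \land x1) \lor (x1 \land \lnot x3) \lor x2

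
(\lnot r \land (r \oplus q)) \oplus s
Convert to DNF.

(\lnot r \land (r \oplus q)) \oplus s
⇔ (\lnot r \land (r \oplus q) \land \lnot s) \lor (\lnot (\lnot r \land (r \oplus q)) \land s)   — expand \oplus
⇔ (\lnot r \land ((r \land \lnot q) \lor (\lnot r \land q)) \land \lnot s) \lor (\lnot (\lnot r \land (r \oplus q)) \land s)   — expand \oplus
⇔ (\lnot r \land ((r \land \lnot q) \lor (\lnot r \land q)) \land \lnot s) \lor (\lnot (\lnot r \land ((r \land \lnot q) \lor (\lnot r \land q))) \land s)   — expand \oplus
⇔ (\lnot r \land ((r \land \lnot q) \lor (\lnot r \land q)) \land \lnot s) \lor ((\lnot \lnot r \lor \lnot ((r \land \lnot q) \lor (\lnot r \land q))) \land s)   — De Morgan
⇔ (\lnot r \land ((r \land \lnot q) \lor (\lnot r \land q)) \land \lnot s) \lor ((r \lor \lnot ((r \land \lnot q) \lor (\lnot r \land q))) \land s)   — double negation
⇔ (\lnot r \land ((r \land \lnot q) \lor (\lnot r \land q)) \land \lnot s) \lor ((r \lor (\lnot (r \land \lnot q) \land \lnot (\lnot r \land q))) \land s)   — De Morgan
⇔ (\lnot r \land ((r \land \lnot q) \lor (\lnot r \land q)) \land \lnot s) \lor ((r \lor ((\lnot r \lor \lnot \lnot q) \land \lnot (\lnot r \land q))) \land s)   — De Morgan
⇔ (\lnot r \land ((r \land \lnot q) \lor (\lnot r \land q)) \land \lnot s) \lor ((r \lor ((\lnot r \lor q) \land \lnot (\lnot r \land q))) \land s)   — double negation
⇔ (\lnot r \land ((r \land \lnot q) \lor (\lnot r \land q)) \land \lnot s) \lor ((r \lor ((\lnot r \lor q) \land (\lnot \lnot r \lor \lnot q))) \land s)   — De Morgan
⇔ (\lnot r \land ((r \land \lnot q) \lor (\lnot r \land q)) \land \lnot s) \lor ((r \lor ((\lnot r \lor q) \land (r \lor \lnot q))) \land s)   — double negation
⇔ (\lnot r \land r \land \lnot q \land \lnot s) \lor (\lnot r \land \lnot r \land q \land \lnot s) \lor (r \land s) \lor (\lnot r \land r \land s) \lor (\lnot r \land \lnot q \land s) \lor (q \land r \land s) \lor (q \land \lnot q \land s)   — distribute \land over \lor
⇔ (\lnot r \land q \land \lnot s) \lor (r \land s) \lor (\lnot r \land \lnot q \land s)   — simplify

(\lnot r \land q \land \lnot s) \lor (r \land s) \lor (\lnot r \land \lnot q \land s)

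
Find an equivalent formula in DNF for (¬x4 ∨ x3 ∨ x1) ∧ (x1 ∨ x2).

(¬x4 ∨ x3 ∨ x1) ∧ (x1 ∨ x2)
⇔ ¬x4 ∧ x1 ∨ ¬x4 ∧ x2 ∨ x3 ∧ x1 ∨ x3 ∧ x2 ∨ x1 ∧ x1 ∨ x1 ∧ x2   [distribute ∧ over ∨]
⇔ ¬x4 ∧ x2 ∨ x3 ∧ x2 ∨ x1   [simplify]

¬x4 ∧ x2 ∨ x3 ∧ x2 ∨ x1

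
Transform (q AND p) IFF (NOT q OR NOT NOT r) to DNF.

(NOT p AND q AND NOT r) OR (r AND q AND p)

(q AND p) IFF (NOT q OR NOT NOT r)
≡ ((q AND p) IMPLIES (NOT q OR NOT NOT r)) AND ((NOT q OR NOT NOT r) IMPLIES (q AND p))
≡ (NOT (q AND p) OR NOT q OR NOT NOT r) AND ((NOT q OR NOT NOT r) IMPLIES (q AND p))
≡ (NOT (q AND p) OR NOT q OR NOT NOT r) AND (NOT (NOT q OR NOT NOT r) OR (q AND p))
≡ (NOT q OR NOT p OR NOT q OR NOT NOT r) AND (NOT (NOT q OR NOT NOT r) OR (q AND p))
≡ (NOT q OR NOT p OR NOT q OR r) AND (NOT (NOT q OR NOT NOT r) OR (q AND p))
≡ (NOT q OR NOT p OR NOT q OR r) AND ((NOT NOT q AND NOT NOT NOT r) OR (q AND p))
≡ (NOT q OR NOT p OR NOT q OR r) AND ((q AND NOT NOT NOT r) OR (q AND p))
≡ (NOT q OR NOT p OR NOT q OR r) AND ((q AND NOT r) OR (q AND p))
≡ (NOT q AND q AND NOT r) OR (NOT q AND q AND p) OR (NOT p AND q AND NOT r) OR (NOT p AND q AND p) OR (NOT q AND q AND NOT r) OR (NOT q AND q AND p) OR (r AND q AND NOT r) OR (r AND q AND p)
≡ (NOT p AND q AND NOT r) OR (r AND q AND p)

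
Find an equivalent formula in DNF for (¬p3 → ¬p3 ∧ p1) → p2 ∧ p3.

(¬p3 → ¬p3 ∧ p1) → p2 ∧ p3
⇔ ¬(¬p3 → ¬p3 ∧ p1) ∨ p2 ∧ p3   [eliminate →]
⇔ ¬(¬¬p3 ∨ ¬p3 ∧ p1) ∨ p2 ∧ p3   [eliminate →]
⇔ ¬¬¬p3 ∧ ¬(¬p3 ∧ p1) ∨ p2 ∧ p3   [De Morgan]
⇔ ¬p3 ∧ ¬(¬p3 ∧ p1) ∨ p2 ∧ p3   [double negation]
⇔ ¬p3 ∧ (¬¬p3 ∨ ¬p1) ∨ p2 ∧ p3   [De Morgan]
⇔ ¬p3 ∧ (p3 ∨ ¬p1) ∨ p2 ∧ p3   [double negation]
⇔ ¬p3 ∧ p3 ∨ ¬p3 ∧ ¬p1 ∨ p2 ∧ p3   [distribute ∧ over ∨]
⇔ ¬p3 ∧ ¬p1 ∨ p2 ∧ p3   [simplify]

¬p3 ∧ ¬p1 ∨ p2 ∧ p3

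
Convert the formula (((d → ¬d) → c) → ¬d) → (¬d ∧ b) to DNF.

d ∨ (¬d ∧ b)

(((d → ¬d) → c) → ¬d) → (¬d ∧ b)
≡ ¬(((d → ¬d) → c) → ¬d) ∨ (¬d ∧ b)   [eliminate →]
≡ ¬(¬((d → ¬d) → c) ∨ ¬d) ∨ (¬d ∧ b)   [eliminate →]
≡ ¬(¬(¬(d → ¬d) ∨ c) ∨ ¬d) ∨ (¬d ∧ b)   [eliminate →]
≡ ¬(¬(¬(¬d ∨ ¬d) ∨ c) ∨ ¬d) ∨ (¬d ∧ b)   [eliminate →]
≡ (¬¬(¬(¬d ∨ ¬d) ∨ c) ∧ ¬¬d) ∨ (¬d ∧ b)   [De Morgan]
≡ ((¬(¬d ∨ ¬d) ∨ c) ∧ ¬¬d) ∨ (¬d ∧ b)   [double negation]
≡ (((¬¬d ∧ ¬¬d) ∨ c) ∧ ¬¬d) ∨ (¬d ∧ b)   [De Morgan]
≡ (((d ∧ ¬¬d) ∨ c) ∧ ¬¬d) ∨ (¬d ∧ b)   [double negation]
≡ (((d ∧ d) ∨ c) ∧ ¬¬d) ∨ (¬d ∧ b)   [double negation]
≡ (((d ∧ d) ∨ c) ∧ d) ∨ (¬d ∧ b)   [double negation]
≡ (d ∧ d ∧ d) ∨ (c ∧ d) ∨ (¬d ∧ b)   [distribute ∧ over ∨]
≡ d ∨ (¬d ∧ b)   [simplify]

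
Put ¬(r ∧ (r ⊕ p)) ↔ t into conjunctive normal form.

(r ∨ t) ∧ (¬r ∨ ¬p ∨ t) ∧ (¬t ∨ ¬r ∨ p)

¬(r ∧ (r ⊕ p)) ↔ t
≡ (¬(r ∧ (r ⊕ p)) → t) ∧ (t → ¬(r ∧ (r ⊕ p)))   [eliminate ↔]
≡ (¬¬(r ∧ (r ⊕ p)) ∨ t) ∧ (t → ¬(r ∧ (r ⊕ p)))   [eliminate →]
≡ (¬¬(r ∧ (r ∨ p) ∧ ¬(r ∧ p)) ∨ t) ∧ (t → ¬(r ∧ (r ⊕ p)))   [expand ⊕]
≡ (¬¬(r ∧ (r ∨ p) ∧ ¬(r ∧ p)) ∨ t) ∧ (¬t ∨ ¬(r ∧ (r ⊕ p)))   [eliminate →]
≡ (¬¬(r ∧ (r ∨ p) ∧ ¬(r ∧ p)) ∨ t) ∧ (¬t ∨ ¬(r ∧ (r ∨ p) ∧ ¬(r ∧ p)))   [expand ⊕]
≡ (r ∧ (r ∨ p) ∧ ¬(r ∧ p) ∨ t) ∧ (¬t ∨ ¬(r ∧ (r ∨ p) ∧ ¬(r ∧ p)))   [double negation]
≡ (r ∧ (r ∨ p) ∧ (¬r ∨ ¬p) ∨ t) ∧ (¬t ∨ ¬(r ∧ (r ∨ p) ∧ ¬(r ∧ p)))   [De Morgan]
≡ (r ∧ (r ∨ p) ∧ (¬r ∨ ¬p) ∨ t) ∧ (¬t ∨ ¬r ∨ ¬(r ∨ p) ∨ ¬¬(r ∧ p))   [De Morgan]
≡ (r ∧ (r ∨ p) ∧ (¬r ∨ ¬p) ∨ t) ∧ (¬t ∨ ¬r ∨ ¬r ∧ ¬p ∨ ¬¬(r ∧ p))   [De Morgan]
≡ (r ∧ (r ∨ p) ∧ (¬r ∨ ¬p) ∨ t) ∧ (¬t ∨ ¬r ∨ ¬r ∧ ¬p ∨ r ∧ p)   [double negation]
≡ (r ∨ t) ∧ (r ∨ p ∨ t) ∧ (¬r ∨ ¬p ∨ t) ∧ (¬t ∨ ¬r ∨ ¬r ∨ r) ∧ (¬t ∨ ¬r ∨ ¬r ∨ p) ∧ (¬t ∨ ¬r ∨ ¬p ∨ r) ∧ (¬t ∨ ¬r ∨ ¬p ∨ p)   [distribute ∨ over ∧]
≡ (r ∨ t) ∧ (¬r ∨ ¬p ∨ t) ∧ (¬t ∨ ¬r ∨ p)   [simplify]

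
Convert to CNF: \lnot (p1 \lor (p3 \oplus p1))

\lnot p1 \land (\lnot p3 \lor p1)

\lnot (p1 \lor (p3 \oplus p1))
⇔ \lnot (p1 \lor ((p3 \lor p1) \land \lnot (p3 \land p1)))
⇔ \lnot p1 \land \lnot ((p3 \lor p1) \land \lnot (p3 \land p1))
⇔ \lnot p1 \land (\lnot (p3 \lor p1) \lor \lnot \lnot (p3 \land p1))
⇔ \lnot p1 \land ((\lnot p3 \land \lnot p1) \lor \lnot \lnot (p3 \land p1))
⇔ \lnot p1 \land ((\lnot p3 \land \lnot p1) \lor (p3 \land p1))
⇔ \lnot p1 \land (\lnot p3 \lor p3) \land (\lnot p3 \lor p1) \land (\lnot p1 \lor p3) \land (\lnot p1 \lor p1)
⇔ \lnot p1 \land (\lnot p3 \lor p1)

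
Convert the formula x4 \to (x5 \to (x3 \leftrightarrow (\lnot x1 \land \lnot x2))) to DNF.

\lnot x4 \lor \lnot x5 \lor (\lnot x3 \land x1) \lor (\lnot x3 \land x2) \lor (\lnot x1 \land \lnot x2 \land x3)

x4 \to (x5 \to (x3 \leftrightarrow (\lnot x1 \land \lnot x2)))
= \lnot x4 \lor (x5 \to (x3 \leftrightarrow (\lnot x1 \land \lnot x2)))   [eliminate \to]
= \lnot x4 \lor \lnot x5 \lor (x3 \leftrightarrow (\lnot x1 \land \lnot x2))   [eliminate \to]
= \lnot x4 \lor \lnot x5 \lor ((x3 \to (\lnot x1 \land \lnot x2)) \land ((\lnot x1 \land \lnot x2) \to x3))   [eliminate \leftrightarrow]
= \lnot x4 \lor \lnot x5 \lor ((\lnot x3 \lor (\lnot x1 \land \lnot x2)) \land ((\lnot x1 \land \lnot x2) \to x3))   [eliminate \to]
= \lnot x4 \lor \lnot x5 \lor ((\lnot x3 \lor (\lnot x1 \land \lnot x2)) \land (\lnot (\lnot x1 \land \lnot x2) \lor x3))   [eliminate \to]
= \lnot x4 \lor \lnot x5 \lor ((\lnot x3 \lor (\lnot x1 \land \lnot x2)) \land (\lnot \lnot x1 \lor \lnot \lnot x2 \lor x3))   [De Morgan]
= \lnot x4 \lor \lnot x5 \lor ((\lnot x3 \lor (\lnot x1 \land \lnot x2)) \land (x1 \lor \lnot \lnot x2 \lor x3))   [double negation]
= \lnot x4 \lor \lnot x5 \lor ((\lnot x3 \lor (\lnot x1 \land \lnot x2)) \land (x1 \lor x2 \lor x3))   [double negation]
= \lnot x4 \lor \lnot x5 \lor (\lnot x3 \land x1) \lor (\lnot x3 \land x2) \lor (\lnot x3 \land x3) \lor (\lnot x1 \land \lnot x2 \land x1) \lor (\lnot x1 \land \lnot x2 \land x2) \lor (\lnot x1 \land \lnot x2 \land x3)   [distribute \land over \lor]
= \lnot x4 \lor \lnot x5 \lor (\lnot x3 \land x1) \lor (\lnot x3 \land x2) \lor (\lnot x1 \land \lnot x2 \land x3)   [simplify]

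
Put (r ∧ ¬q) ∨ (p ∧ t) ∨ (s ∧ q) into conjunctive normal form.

(r ∧ ¬q) ∨ (p ∧ t) ∨ (s ∧ q)
⇔ (r ∨ p ∨ s) ∧ (r ∨ p ∨ q) ∧ (r ∨ t ∨ s) ∧ (r ∨ t ∨ q) ∧ (¬q ∨ p ∨ s) ∧ (¬q ∨ p ∨ q) ∧ (¬q ∨ t ∨ s) ∧ (¬q ∨ t ∨ q)   — distribute ∨ over ∧
⇔ (r ∨ p ∨ s) ∧ (r ∨ p ∨ q) ∧ (r ∨ t ∨ s) ∧ (r ∨ t ∨ q) ∧ (¬q ∨ p ∨ s) ∧ (¬q ∨ t ∨ s)   — simplify

(r ∨ p ∨ s) ∧ (r ∨ p ∨ q) ∧ (r ∨ t ∨ s) ∧ (r ∨ t ∨ q) ∧ (¬q ∨ p ∨ s) ∧ (¬q ∨ t ∨ s)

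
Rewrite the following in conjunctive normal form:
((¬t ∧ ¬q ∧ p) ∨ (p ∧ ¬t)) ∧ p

((¬t ∧ ¬q ∧ p) ∨ (p ∧ ¬t)) ∧ p
⇔ (¬t ∨ p) ∧ (¬t ∨ ¬t) ∧ (¬q ∨ p) ∧ (¬q ∨ ¬t) ∧ (p ∨ p) ∧ (p ∨ ¬t) ∧ p
⇔ ¬t ∧ p

¬t ∧ p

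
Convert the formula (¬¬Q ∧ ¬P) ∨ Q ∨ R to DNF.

(¬¬Q ∧ ¬P) ∨ Q ∨ R
= (Q ∧ ¬P) ∨ Q ∨ R   — double negation
= Q ∨ R   — simplify

Q ∨ R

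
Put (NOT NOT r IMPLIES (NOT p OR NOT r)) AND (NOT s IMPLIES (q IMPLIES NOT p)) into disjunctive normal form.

(NOT NOT r IMPLIES (NOT p OR NOT r)) AND (NOT s IMPLIES (q IMPLIES NOT p))
≡ (NOT NOT NOT r OR NOT p OR NOT r) AND (NOT s IMPLIES (q IMPLIES NOT p))
≡ (NOT NOT NOT r OR NOT p OR NOT r) AND (NOT NOT s OR (q IMPLIES NOT p))
≡ (NOT NOT NOT r OR NOT p OR NOT r) AND (NOT NOT s OR NOT q OR NOT p)
≡ (NOT r OR NOT p OR NOT r) AND (NOT NOT s OR NOT q OR NOT p)
≡ (NOT r OR NOT p OR NOT r) AND (s OR NOT q OR NOT p)
≡ (NOT r AND s) OR (NOT r AND NOT q) OR (NOT r AND NOT p) OR (NOT p AND s) OR (NOT p AND NOT q) OR (NOT p AND NOT p) OR (NOT r AND s) OR (NOT r AND NOT q) OR (NOT r AND NOT p)
≡ (NOT r AND s) OR (NOT r AND NOT q) OR NOT p

(NOT r AND s) OR (NOT r AND NOT q) OR NOT p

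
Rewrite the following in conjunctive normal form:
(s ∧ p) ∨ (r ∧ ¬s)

(s ∧ p) ∨ (r ∧ ¬s)
⇔ (s ∨ r) ∧ (s ∨ ¬s) ∧ (p ∨ r) ∧ (p ∨ ¬s)   [distribute ∨ over ∧]
⇔ (s ∨ r) ∧ (p ∨ r) ∧ (p ∨ ¬s)   [simplify]

(s ∨ r) ∧ (p ∨ r) ∧ (p ∨ ¬s)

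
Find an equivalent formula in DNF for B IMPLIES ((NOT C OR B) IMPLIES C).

B IMPLIES ((NOT C OR B) IMPLIES C)
⇔ NOT B OR ((NOT C OR B) IMPLIES C)   (eliminate IMPLIES)
⇔ NOT B OR NOT (NOT C OR B) OR C   (eliminate IMPLIES)
⇔ NOT B OR (NOT NOT C AND NOT B) OR C   (De Morgan)
⇔ NOT B OR (C AND NOT B) OR C   (double negation)
⇔ NOT B OR C   (simplify)

NOT B OR C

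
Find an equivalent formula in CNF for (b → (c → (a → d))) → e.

(b ∨ e) ∧ (c ∨ e) ∧ (a ∨ e) ∧ (¬d ∨ e)

(b → (c → (a → d))) → e
≡ ¬(b → (c → (a → d))) ∨ e   [eliminate →]
≡ ¬(¬b ∨ (c → (a → d))) ∨ e   [eliminate →]
≡ ¬(¬b ∨ ¬c ∨ (a → d)) ∨ e   [eliminate →]
≡ ¬(¬b ∨ ¬c ∨ ¬a ∨ d) ∨ e   [eliminate →]
≡ (¬¬b ∧ ¬¬c ∧ ¬¬a ∧ ¬d) ∨ e   [De Morgan]
≡ (b ∧ ¬¬c ∧ ¬¬a ∧ ¬d) ∨ e   [double negation]
≡ (b ∧ c ∧ ¬¬a ∧ ¬d) ∨ e   [double negation]
≡ (b ∧ c ∧ a ∧ ¬d) ∨ e   [double negation]
≡ (b ∨ e) ∧ (c ∨ e) ∧ (a ∨ e) ∧ (¬d ∨ e)   [distribute ∨ over ∧]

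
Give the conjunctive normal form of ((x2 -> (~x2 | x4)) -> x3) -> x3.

((x2 -> (~x2 | x4)) -> x3) -> x3
≡ ~((x2 -> (~x2 | x4)) -> x3) | x3
≡ ~(~(x2 -> (~x2 | x4)) | x3) | x3
≡ ~(~(~x2 | ~x2 | x4) | x3) | x3
≡ (~~(~x2 | ~x2 | x4) & ~x3) | x3
≡ ((~x2 | ~x2 | x4) & ~x3) | x3
≡ (~x2 | ~x2 | x4 | x3) & (~x3 | x3)
≡ ~x2 | x4 | x3

~x2 | x4 | x3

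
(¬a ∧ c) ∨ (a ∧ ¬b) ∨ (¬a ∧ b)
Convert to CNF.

(¬a ∨ ¬b) ∧ (c ∨ a ∨ b)

(¬a ∧ c) ∨ (a ∧ ¬b) ∨ (¬a ∧ b)
= (¬a ∨ a ∨ ¬a) ∧ (¬a ∨ a ∨ b) ∧ (¬a ∨ ¬b ∨ ¬a) ∧ (¬a ∨ ¬b ∨ b) ∧ (c ∨ a ∨ ¬a) ∧ (c ∨ a ∨ b) ∧ (c ∨ ¬b ∨ ¬a) ∧ (c ∨ ¬b ∨ b)
= (¬a ∨ ¬b) ∧ (c ∨ a ∨ b)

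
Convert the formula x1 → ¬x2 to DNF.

¬x1 ∨ ¬x2

x1 → ¬x2
≡ ¬x1 ∨ ¬x2   [eliminate →]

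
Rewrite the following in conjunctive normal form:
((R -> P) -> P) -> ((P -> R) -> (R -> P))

((R -> P) -> P) -> ((P -> R) -> (R -> P))
= ~((R -> P) -> P) | ((P -> R) -> (R -> P))   — eliminate ->
= ~(~(R -> P) | P) | ((P -> R) -> (R -> P))   — eliminate ->
= ~(~(~R | P) | P) | ((P -> R) -> (R -> P))   — eliminate ->
= ~(~(~R | P) | P) | ~(P -> R) | (R -> P)   — eliminate ->
= ~(~(~R | P) | P) | ~(~P | R) | (R -> P)   — eliminate ->
= ~(~(~R | P) | P) | ~(~P | R) | ~R | P   — eliminate ->
= (~~(~R | P) & ~P) | ~(~P | R) | ~R | P   — De Morgan
= ((~R | P) & ~P) | ~(~P | R) | ~R | P   — double negation
= ((~R | P) & ~P) | (~~P & ~R) | ~R | P   — De Morgan
= ((~R | P) & ~P) | (P & ~R) | ~R | P   — double negation
= (~R | P | P | ~R | P) & (~R | P | ~R | ~R | P) & (~P | P | ~R | P) & (~P | ~R | ~R | P)   — distribute | over &
= ~R | P   — simplify

~R | P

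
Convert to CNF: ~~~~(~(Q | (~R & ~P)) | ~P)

~~~~(~(Q | (~R & ~P)) | ~P)
⇔ ~~(~(Q | (~R & ~P)) | ~P)   (double negation)
⇔ ~(Q | (~R & ~P)) | ~P   (double negation)
⇔ (~Q & ~(~R & ~P)) | ~P   (De Morgan)
⇔ (~Q & (~~R | ~~P)) | ~P   (De Morgan)
⇔ (~Q & (R | ~~P)) | ~P   (double negation)
⇔ (~Q & (R | P)) | ~P   (double negation)
⇔ (~Q | ~P) & (R | P | ~P)   (distribute | over &)
⇔ ~Q | ~P   (simplify)

~Q | ~P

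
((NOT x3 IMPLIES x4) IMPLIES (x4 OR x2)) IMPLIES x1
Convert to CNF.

(x3 OR x4 OR x1) AND (NOT x4 OR x1) AND (NOT x2 OR x1)

((NOT x3 IMPLIES x4) IMPLIES (x4 OR x2)) IMPLIES x1
≡ NOT ((NOT x3 IMPLIES x4) IMPLIES (x4 OR x2)) OR x1   (eliminate IMPLIES)
≡ NOT (NOT (NOT x3 IMPLIES x4) OR x4 OR x2) OR x1   (eliminate IMPLIES)
≡ NOT (NOT (NOT NOT x3 OR x4) OR x4 OR x2) OR x1   (eliminate IMPLIES)
≡ (NOT NOT (NOT NOT x3 OR x4) AND NOT x4 AND NOT x2) OR x1   (De Morgan)
≡ ((NOT NOT x3 OR x4) AND NOT x4 AND NOT x2) OR x1   (double negation)
≡ ((x3 OR x4) AND NOT x4 AND NOT x2) OR x1   (double negation)
≡ (x3 OR x4 OR x1) AND (NOT x4 OR x1) AND (NOT x2 OR x1)   (distribute OR over AND)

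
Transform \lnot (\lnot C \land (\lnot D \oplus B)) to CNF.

\lnot (\lnot C \land (\lnot D \oplus B))
= \lnot (\lnot C \land (\lnot D \lor B) \land \lnot (\lnot D \land B))   [expand \oplus]
= \lnot \lnot C \lor \lnot (\lnot D \lor B) \lor \lnot \lnot (\lnot D \land B)   [De Morgan]
= C \lor \lnot (\lnot D \lor B) \lor \lnot \lnot (\lnot D \land B)   [double negation]
= C \lor (\lnot \lnot D \land \lnot B) \lor \lnot \lnot (\lnot D \land B)   [De Morgan]
= C \lor (D \land \lnot B) \lor \lnot \lnot (\lnot D \land B)   [double negation]
= C \lor (D \land \lnot B) \lor (\lnot D \land B)   [double negation]
= (C \lor D \lor \lnot D) \land (C \lor D \lor B) \land (C \lor \lnot B \lor \lnot D) \land (C \lor \lnot B \lor B)   [distribute \lor over \land]
= (C \lor D \lor B) \land (C \lor \lnot B \lor \lnot D)   [simplify]

(C \lor D \lor B) \land (C \lor \lnot B \lor \lnot D)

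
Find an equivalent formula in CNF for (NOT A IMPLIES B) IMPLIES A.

NOT B OR A

(NOT A IMPLIES B) IMPLIES A
≡ NOT (NOT A IMPLIES B) OR A   [eliminate IMPLIES]
≡ NOT (NOT NOT A OR B) OR A   [eliminate IMPLIES]
≡ (NOT NOT NOT A AND NOT B) OR A   [De Morgan]
≡ (NOT A AND NOT B) OR A   [double negation]
≡ (NOT A OR A) AND (NOT B OR A)   [distribute OR over AND]
≡ NOT B OR A   [simplify]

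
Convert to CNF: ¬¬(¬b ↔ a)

¬¬(¬b ↔ a)
≡ ¬¬((¬b → a) ∧ (a → ¬b))   (eliminate ↔)
≡ ¬¬((¬¬b ∨ a) ∧ (a → ¬b))   (eliminate →)
≡ ¬¬((¬¬b ∨ a) ∧ (¬a ∨ ¬b))   (eliminate →)
≡ (¬¬b ∨ a) ∧ (¬a ∨ ¬b)   (double negation)
≡ (b ∨ a) ∧ (¬a ∨ ¬b)   (double negation)

(b ∨ a) ∧ (¬a ∨ ¬b)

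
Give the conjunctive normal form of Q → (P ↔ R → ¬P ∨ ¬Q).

Q → (P ↔ R → ¬P ∨ ¬Q)
≡ ¬Q ∨ (P ↔ R → ¬P ∨ ¬Q)   (eliminate →)
≡ ¬Q ∨ (P → (R → ¬P ∨ ¬Q)) ∧ ((R → ¬P ∨ ¬Q) → P)   (eliminate ↔)
≡ ¬Q ∨ (¬P ∨ (R → ¬P ∨ ¬Q)) ∧ ((R → ¬P ∨ ¬Q) → P)   (eliminate →)
≡ ¬Q ∨ (¬P ∨ ¬R ∨ ¬P ∨ ¬Q) ∧ ((R → ¬P ∨ ¬Q) → P)   (eliminate →)
≡ ¬Q ∨ (¬P ∨ ¬R ∨ ¬P ∨ ¬Q) ∧ (¬(R → ¬P ∨ ¬Q) ∨ P)   (eliminate →)
≡ ¬Q ∨ (¬P ∨ ¬R ∨ ¬P ∨ ¬Q) ∧ (¬(¬R ∨ ¬P ∨ ¬Q) ∨ P)   (eliminate →)
≡ ¬Q ∨ (¬P ∨ ¬R ∨ ¬P ∨ ¬Q) ∧ (¬¬R ∧ ¬¬P ∧ ¬¬Q ∨ P)   (De Morgan)
≡ ¬Q ∨ (¬P ∨ ¬R ∨ ¬P ∨ ¬Q) ∧ (R ∧ ¬¬P ∧ ¬¬Q ∨ P)   (double negation)
≡ ¬Q ∨ (¬P ∨ ¬R ∨ ¬P ∨ ¬Q) ∧ (R ∧ P ∧ ¬¬Q ∨ P)   (double negation)
≡ ¬Q ∨ (¬P ∨ ¬R ∨ ¬P ∨ ¬Q) ∧ (R ∧ P ∧ Q ∨ P)   (double negation)
≡ (¬Q ∨ ¬P ∨ ¬R ∨ ¬P ∨ ¬Q) ∧ (¬Q ∨ R ∨ P) ∧ (¬Q ∨ P ∨ P) ∧ (¬Q ∨ Q ∨ P)   (distribute ∨ over ∧)
≡ (¬Q ∨ ¬P ∨ ¬R) ∧ (¬Q ∨ P)   (simplify)

(¬Q ∨ ¬P ∨ ¬R) ∧ (¬Q ∨ P)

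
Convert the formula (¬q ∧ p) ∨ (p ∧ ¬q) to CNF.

¬q ∧ p

(¬q ∧ p) ∨ (p ∧ ¬q)
≡ (¬q ∨ p) ∧ (¬q ∨ ¬q) ∧ (p ∨ p) ∧ (p ∨ ¬q)   [distribute ∨ over ∧]
≡ ¬q ∧ p   [simplify]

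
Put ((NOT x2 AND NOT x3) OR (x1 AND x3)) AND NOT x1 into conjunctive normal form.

(NOT x2 OR x1) AND (NOT x2 OR x3) AND (NOT x3 OR x1) AND NOT x1

((NOT x2 AND NOT x3) OR (x1 AND x3)) AND NOT x1
≡ (NOT x2 OR x1) AND (NOT x2 OR x3) AND (NOT x3 OR x1) AND (NOT x3 OR x3) AND NOT x1   — distribute OR over AND
≡ (NOT x2 OR x1) AND (NOT x2 OR x3) AND (NOT x3 OR x1) AND NOT x1   — simplify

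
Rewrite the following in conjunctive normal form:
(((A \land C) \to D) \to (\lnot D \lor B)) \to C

(D \lor C) \land (\lnot B \lor C)

(((A \land C) \to D) \to (\lnot D \lor B)) \to C
= \lnot (((A \land C) \to D) \to (\lnot D \lor B)) \lor C   [eliminate \to]
= \lnot (\lnot ((A \land C) \to D) \lor \lnot D \lor B) \lor C   [eliminate \to]
= \lnot (\lnot (\lnot (A \land C) \lor D) \lor \lnot D \lor B) \lor C   [eliminate \to]
= (\lnot \lnot (\lnot (A \land C) \lor D) \land \lnot \lnot D \land \lnot B) \lor C   [De Morgan]
= ((\lnot (A \land C) \lor D) \land \lnot \lnot D \land \lnot B) \lor C   [double negation]
= ((\lnot A \lor \lnot C \lor D) \land \lnot \lnot D \land \lnot B) \lor C   [De Morgan]
= ((\lnot A \lor \lnot C \lor D) \land D \land \lnot B) \lor C   [double negation]
= (\lnot A \lor \lnot C \lor D \lor C) \land (D \lor C) \land (\lnot B \lor C)   [distribute \lor over \land]
= (D \lor C) \land (\lnot B \lor C)   [simplify]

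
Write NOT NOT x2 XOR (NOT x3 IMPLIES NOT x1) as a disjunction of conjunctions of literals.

NOT NOT x2 XOR (NOT x3 IMPLIES NOT x1)
≡ (NOT NOT x2 AND NOT (NOT x3 IMPLIES NOT x1)) OR (NOT NOT NOT x2 AND (NOT x3 IMPLIES NOT x1))   (expand XOR)
≡ (NOT NOT x2 AND NOT (NOT NOT x3 OR NOT x1)) OR (NOT NOT NOT x2 AND (NOT x3 IMPLIES NOT x1))   (eliminate IMPLIES)
≡ (NOT NOT x2 AND NOT (NOT NOT x3 OR NOT x1)) OR (NOT NOT NOT x2 AND (NOT NOT x3 OR NOT x1))   (eliminate IMPLIES)
≡ (x2 AND NOT (NOT NOT x3 OR NOT x1)) OR (NOT NOT NOT x2 AND (NOT NOT x3 OR NOT x1))   (double negation)
≡ (x2 AND NOT NOT NOT x3 AND NOT NOT x1) OR (NOT NOT NOT x2 AND (NOT NOT x3 OR NOT x1))   (De Morgan)
≡ (x2 AND NOT x3 AND NOT NOT x1) OR (NOT NOT NOT x2 AND (NOT NOT x3 OR NOT x1))   (double negation)
≡ (x2 AND NOT x3 AND x1) OR (NOT NOT NOT x2 AND (NOT NOT x3 OR NOT x1))   (double negation)
≡ (x2 AND NOT x3 AND x1) OR (NOT x2 AND (NOT NOT x3 OR NOT x1))   (double negation)
≡ (x2 AND NOT x3 AND x1) OR (NOT x2 AND (x3 OR NOT x1))   (double negation)
≡ (x2 AND NOT x3 AND x1) OR (NOT x2 AND x3) OR (NOT x2 AND NOT x1)   (distribute AND over OR)

(x2 AND NOT x3 AND x1) OR (NOT x2 AND x3) OR (NOT x2 AND NOT x1)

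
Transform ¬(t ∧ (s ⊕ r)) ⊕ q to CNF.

(¬t ∨ ¬s ∨ r ∨ q) ∧ (¬t ∨ ¬r ∨ s ∨ q) ∧ (t ∨ ¬q) ∧ (s ∨ r ∨ ¬q) ∧ (¬s ∨ ¬r ∨ ¬q)

¬(t ∧ (s ⊕ r)) ⊕ q
⇔ (¬(t ∧ (s ⊕ r)) ∨ q) ∧ ¬(¬(t ∧ (s ⊕ r)) ∧ q)   [expand ⊕]
⇔ (¬(t ∧ (s ∨ r) ∧ ¬(s ∧ r)) ∨ q) ∧ ¬(¬(t ∧ (s ⊕ r)) ∧ q)   [expand ⊕]
⇔ (¬(t ∧ (s ∨ r) ∧ ¬(s ∧ r)) ∨ q) ∧ ¬(¬(t ∧ (s ∨ r) ∧ ¬(s ∧ r)) ∧ q)   [expand ⊕]
⇔ (¬t ∨ ¬(s ∨ r) ∨ ¬¬(s ∧ r) ∨ q) ∧ ¬(¬(t ∧ (s ∨ r) ∧ ¬(s ∧ r)) ∧ q)   [De Morgan]
⇔ (¬t ∨ (¬s ∧ ¬r) ∨ ¬¬(s ∧ r) ∨ q) ∧ ¬(¬(t ∧ (s ∨ r) ∧ ¬(s ∧ r)) ∧ q)   [De Morgan]
⇔ (¬t ∨ (¬s ∧ ¬r) ∨ (s ∧ r) ∨ q) ∧ ¬(¬(t ∧ (s ∨ r) ∧ ¬(s ∧ r)) ∧ q)   [double negation]
⇔ (¬t ∨ (¬s ∧ ¬r) ∨ (s ∧ r) ∨ q) ∧ (¬¬(t ∧ (s ∨ r) ∧ ¬(s ∧ r)) ∨ ¬q)   [De Morgan]
⇔ (¬t ∨ (¬s ∧ ¬r) ∨ (s ∧ r) ∨ q) ∧ ((t ∧ (s ∨ r) ∧ ¬(s ∧ r)) ∨ ¬q)   [double negation]
⇔ (¬t ∨ (¬s ∧ ¬r) ∨ (s ∧ r) ∨ q) ∧ ((t ∧ (s ∨ r) ∧ (¬s ∨ ¬r)) ∨ ¬q)   [De Morgan]
⇔ (¬t ∨ ¬s ∨ s ∨ q) ∧ (¬t ∨ ¬s ∨ r ∨ q) ∧ (¬t ∨ ¬r ∨ s ∨ q) ∧ (¬t ∨ ¬r ∨ r ∨ q) ∧ (t ∨ ¬q) ∧ (s ∨ r ∨ ¬q) ∧ (¬s ∨ ¬r ∨ ¬q)   [distribute ∨ over ∧]
⇔ (¬t ∨ ¬s ∨ r ∨ q) ∧ (¬t ∨ ¬r ∨ s ∨ q) ∧ (t ∨ ¬q) ∧ (s ∨ r ∨ ¬q) ∧ (¬s ∨ ¬r ∨ ¬q)   [simplify]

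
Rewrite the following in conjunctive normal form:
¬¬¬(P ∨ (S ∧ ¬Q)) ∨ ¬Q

¬P ∨ ¬Q

¬¬¬(P ∨ (S ∧ ¬Q)) ∨ ¬Q
= ¬(P ∨ (S ∧ ¬Q)) ∨ ¬Q   [double negation]
= (¬P ∧ ¬(S ∧ ¬Q)) ∨ ¬Q   [De Morgan]
= (¬P ∧ (¬S ∨ ¬¬Q)) ∨ ¬Q   [De Morgan]
= (¬P ∧ (¬S ∨ Q)) ∨ ¬Q   [double negation]
= (¬P ∨ ¬Q) ∧ (¬S ∨ Q ∨ ¬Q)   [distribute ∨ over ∧]
= ¬P ∨ ¬Q   [simplify]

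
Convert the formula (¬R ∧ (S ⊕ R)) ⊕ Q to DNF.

(¬R ∧ S ∧ ¬Q) ∨ (R ∧ Q) ∨ (¬S ∧ ¬R ∧ Q)

(¬R ∧ (S ⊕ R)) ⊕ Q
⇔ (¬R ∧ (S ⊕ R) ∧ ¬Q) ∨ (¬(¬R ∧ (S ⊕ R)) ∧ Q)
⇔ (¬R ∧ ((S ∧ ¬R) ∨ (¬S ∧ R)) ∧ ¬Q) ∨ (¬(¬R ∧ (S ⊕ R)) ∧ Q)
⇔ (¬R ∧ ((S ∧ ¬R) ∨ (¬S ∧ R)) ∧ ¬Q) ∨ (¬(¬R ∧ ((S ∧ ¬R) ∨ (¬S ∧ R))) ∧ Q)
⇔ (¬R ∧ ((S ∧ ¬R) ∨ (¬S ∧ R)) ∧ ¬Q) ∨ ((¬¬R ∨ ¬((S ∧ ¬R) ∨ (¬S ∧ R))) ∧ Q)
⇔ (¬R ∧ ((S ∧ ¬R) ∨ (¬S ∧ R)) ∧ ¬Q) ∨ ((R ∨ ¬((S ∧ ¬R) ∨ (¬S ∧ R))) ∧ Q)
⇔ (¬R ∧ ((S ∧ ¬R) ∨ (¬S ∧ R)) ∧ ¬Q) ∨ ((R ∨ (¬(S ∧ ¬R) ∧ ¬(¬S ∧ R))) ∧ Q)
⇔ (¬R ∧ ((S ∧ ¬R) ∨ (¬S ∧ R)) ∧ ¬Q) ∨ ((R ∨ ((¬S ∨ ¬¬R) ∧ ¬(¬S ∧ R))) ∧ Q)
⇔ (¬R ∧ ((S ∧ ¬R) ∨ (¬S ∧ R)) ∧ ¬Q) ∨ ((R ∨ ((¬S ∨ R) ∧ ¬(¬S ∧ R))) ∧ Q)
⇔ (¬R ∧ ((S ∧ ¬R) ∨ (¬S ∧ R)) ∧ ¬Q) ∨ ((R ∨ ((¬S ∨ R) ∧ (¬¬S ∨ ¬R))) ∧ Q)
⇔ (¬R ∧ ((S ∧ ¬R) ∨ (¬S ∧ R)) ∧ ¬Q) ∨ ((R ∨ ((¬S ∨ R) ∧ (S ∨ ¬R))) ∧ Q)
⇔ (¬R ∧ S ∧ ¬R ∧ ¬Q) ∨ (¬R ∧ ¬S ∧ R ∧ ¬Q) ∨ (R ∧ Q) ∨ (¬S ∧ S ∧ Q) ∨ (¬S ∧ ¬R ∧ Q) ∨ (R ∧ S ∧ Q) ∨ (R ∧ ¬R ∧ Q)
⇔ (¬R ∧ S ∧ ¬Q) ∨ (R ∧ Q) ∨ (¬S ∧ ¬R ∧ Q)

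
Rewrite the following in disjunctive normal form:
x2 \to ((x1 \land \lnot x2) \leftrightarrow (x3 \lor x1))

\lnot x2 \lor (\lnot x1 \land \lnot x3)

x2 \to ((x1 \land \lnot x2) \leftrightarrow (x3 \lor x1))
≡ \lnot x2 \lor ((x1 \land \lnot x2) \leftrightarrow (x3 \lor x1))
≡ \lnot x2 \lor (((x1 \land \lnot x2) \to (x3 \lor x1)) \land ((x3 \lor x1) \to (x1 \land \lnot x2)))
≡ \lnot x2 \lor ((\lnot (x1 \land \lnot x2) \lor x3 \lor x1) \land ((x3 \lor x1) \to (x1 \land \lnot x2)))
≡ \lnot x2 \lor ((\lnot (x1 \land \lnot x2) \lor x3 \lor x1) \land (\lnot (x3 \lor x1) \lor (x1 \land \lnot x2)))
≡ \lnot x2 \lor ((\lnot x1 \lor \lnot \lnot x2 \lor x3 \lor x1) \land (\lnot (x3 \lor x1) \lor (x1 \land \lnot x2)))
≡ \lnot x2 \lor ((\lnot x1 \lor x2 \lor x3 \lor x1) \land (\lnot (x3 \lor x1) \lor (x1 \land \lnot x2)))
≡ \lnot x2 \lor ((\lnot x1 \lor x2 \lor x3 \lor x1) \land ((\lnot x3 \land \lnot x1) \lor (x1 \land \lnot x2)))
≡ \lnot x2 \lor (\lnot x1 \land \lnot x3 \land \lnot x1) \lor (\lnot x1 \land x1 \land \lnot x2) \lor (x2 \land \lnot x3 \land \lnot x1) \lor (x2 \land x1 \land \lnot x2) \lor (x3 \land \lnot x3 \land \lnot x1) \lor (x3 \land x1 \land \lnot x2) \lor (x1 \land \lnot x3 \land \lnot x1) \lor (x1 \land x1 \land \lnot x2)
≡ \lnot x2 \lor (\lnot x1 \land \lnot x3)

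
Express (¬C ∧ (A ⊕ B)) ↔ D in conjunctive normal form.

(C ∨ ¬A ∨ B ∨ D) ∧ (C ∨ ¬B ∨ A ∨ D) ∧ (¬D ∨ ¬C) ∧ (¬D ∨ A ∨ B) ∧ (¬D ∨ ¬A ∨ ¬B)

(¬C ∧ (A ⊕ B)) ↔ D
≡ ((¬C ∧ (A ⊕ B)) → D) ∧ (D → (¬C ∧ (A ⊕ B)))   (eliminate ↔)
≡ (¬(¬C ∧ (A ⊕ B)) ∨ D) ∧ (D → (¬C ∧ (A ⊕ B)))   (eliminate →)
≡ (¬(¬C ∧ (A ∨ B) ∧ ¬(A ∧ B)) ∨ D) ∧ (D → (¬C ∧ (A ⊕ B)))   (expand ⊕)
≡ (¬(¬C ∧ (A ∨ B) ∧ ¬(A ∧ B)) ∨ D) ∧ (¬D ∨ (¬C ∧ (A ⊕ B)))   (eliminate →)
≡ (¬(¬C ∧ (A ∨ B) ∧ ¬(A ∧ B)) ∨ D) ∧ (¬D ∨ (¬C ∧ (A ∨ B) ∧ ¬(A ∧ B)))   (expand ⊕)
≡ (¬¬C ∨ ¬(A ∨ B) ∨ ¬¬(A ∧ B) ∨ D) ∧ (¬D ∨ (¬C ∧ (A ∨ B) ∧ ¬(A ∧ B)))   (De Morgan)
≡ (C ∨ ¬(A ∨ B) ∨ ¬¬(A ∧ B) ∨ D) ∧ (¬D ∨ (¬C ∧ (A ∨ B) ∧ ¬(A ∧ B)))   (double negation)
≡ (C ∨ (¬A ∧ ¬B) ∨ ¬¬(A ∧ B) ∨ D) ∧ (¬D ∨ (¬C ∧ (A ∨ B) ∧ ¬(A ∧ B)))   (De Morgan)
≡ (C ∨ (¬A ∧ ¬B) ∨ (A ∧ B) ∨ D) ∧ (¬D ∨ (¬C ∧ (A ∨ B) ∧ ¬(A ∧ B)))   (double negation)
≡ (C ∨ (¬A ∧ ¬B) ∨ (A ∧ B) ∨ D) ∧ (¬D ∨ (¬C ∧ (A ∨ B) ∧ (¬A ∨ ¬B)))   (De Morgan)
≡ (C ∨ ¬A ∨ A ∨ D) ∧ (C ∨ ¬A ∨ B ∨ D) ∧ (C ∨ ¬B ∨ A ∨ D) ∧ (C ∨ ¬B ∨ B ∨ D) ∧ (¬D ∨ ¬C) ∧ (¬D ∨ A ∨ B) ∧ (¬D ∨ ¬A ∨ ¬B)   (distribute ∨ over ∧)
≡ (C ∨ ¬A ∨ B ∨ D) ∧ (C ∨ ¬B ∨ A ∨ D) ∧ (¬D ∨ ¬C) ∧ (¬D ∨ A ∨ B) ∧ (¬D ∨ ¬A ∨ ¬B)   (simplify)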